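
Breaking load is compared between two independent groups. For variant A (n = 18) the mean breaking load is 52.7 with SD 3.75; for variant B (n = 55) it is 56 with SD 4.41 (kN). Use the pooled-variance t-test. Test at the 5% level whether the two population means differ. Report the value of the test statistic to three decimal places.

-2.852

Let group 1 = variant A, group 2 = variant B. H0: μ_1 = μ_2; H1: μ_1 ≠ μ_2 (two-sample pooled-variance t-test, two-sided).
s_p² = [(18−1)·3.75² + (55−1)·4.41²]/(18+55−2) = 18.1586
t = (52.7 − 56)/√[18.1586·(1/18 + 1/55)] = -2.852
df = n₁ + n₂ − 2 = 71
Two-sided p-value ≈ 0.0057
Since p ≈ 0.0057 < α = 0.05, reject H0; the evidence is statistically significant.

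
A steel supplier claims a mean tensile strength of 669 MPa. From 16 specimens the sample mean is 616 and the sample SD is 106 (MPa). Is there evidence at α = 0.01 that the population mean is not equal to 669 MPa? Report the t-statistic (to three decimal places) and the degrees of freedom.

t = -2.000, df = 15

H0: μ = 669; H1: μ ≠ 669 (one-sample t-test, two-sided).
t = (x̄ − μ₀)/(s/√n) = (616 − 669)/(106/√16) = -2.000
df = n − 1 = 15
Two-sided p-value ≈ 0.0639
Since p ≈ 0.0639 > α = 0.01, fail to reject H0; the evidence is not statistically significant.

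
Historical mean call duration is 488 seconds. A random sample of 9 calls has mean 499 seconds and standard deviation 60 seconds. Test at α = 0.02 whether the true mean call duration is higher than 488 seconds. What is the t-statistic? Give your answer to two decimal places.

0.55

H0: μ = 488; H1: μ > 488 (one-sample t-test, right-tailed).
t = (x̄ − μ₀)/(s/√n) = (499 − 488)/(60/√9) = 0.55
df = n − 1 = 8
p-value = P(T ≥ 0.55) ≈ 0.299
Since p ≈ 0.299 > α = 0.02, fail to reject H0; the data do not provide sufficient evidence against H0.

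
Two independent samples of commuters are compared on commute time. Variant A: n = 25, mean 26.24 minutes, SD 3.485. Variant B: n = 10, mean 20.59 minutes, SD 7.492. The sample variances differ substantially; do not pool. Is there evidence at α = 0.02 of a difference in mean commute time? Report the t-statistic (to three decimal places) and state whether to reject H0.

t = 2.288; fail to reject H0

Let group 1 = variant A, group 2 = variant B. H0: μ_1 = μ_2; H1: μ_1 ≠ μ_2 (Welch's two-sample t-test, two-sided).
t = (x̄_1 − x̄_2)/√(s_1²/n_1 + s_2²/n_2) = (26.24 − 20.59)/√(3.485²/25 + 7.492²/10) = 2.288
Welch–Satterthwaite df ≈ 10.60
Two-sided p-value ≈ 0.044
Since p ≈ 0.044 > α = 0.02, fail to reject H0; the evidence is not statistically significant.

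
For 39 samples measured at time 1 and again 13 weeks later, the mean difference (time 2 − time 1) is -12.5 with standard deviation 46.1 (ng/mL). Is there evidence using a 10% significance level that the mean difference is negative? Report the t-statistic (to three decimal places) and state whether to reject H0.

t = -1.693; reject H0

H0: μ_d = 0; H1: μ_d < 0 (paired t-test on the differences, left-tailed).
t = d̄/(s_d/√n) = -12.5/(46.1/√39) = -1.693
df = n − 1 = 38
p-value = P(T ≤ -1.693) ≈ 0.0493
Since p ≈ 0.0493 < α = 0.1, reject H0; the data support H1.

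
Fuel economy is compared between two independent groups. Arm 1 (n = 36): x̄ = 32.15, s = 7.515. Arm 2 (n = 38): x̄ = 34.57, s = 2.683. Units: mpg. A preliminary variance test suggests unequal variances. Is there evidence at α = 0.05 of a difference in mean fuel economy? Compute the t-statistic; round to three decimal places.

-1.825

Let group 1 = arm 1, group 2 = arm 2. H0: μ_1 = μ_2; H1: μ_1 ≠ μ_2 (Welch's two-sample t-test, two-sided).
t = (x̄_1 − x̄_2)/√(s_1²/n_1 + s_2²/n_2) = (32.15 − 34.57)/√(7.515²/36 + 2.683²/38) = -1.825
Welch–Satterthwaite df ≈ 43.36
Two-sided p-value ≈ 0.0749
Since p ≈ 0.0749 > α = 0.05, fail to reject H0; the data do not provide sufficient evidence against H0.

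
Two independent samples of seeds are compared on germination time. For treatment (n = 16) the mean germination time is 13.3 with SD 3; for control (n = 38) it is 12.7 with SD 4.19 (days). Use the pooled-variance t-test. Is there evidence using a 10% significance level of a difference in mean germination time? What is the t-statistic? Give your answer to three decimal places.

Let group 1 = treatment, group 2 = control. H0: μ_1 = μ_2; H1: μ_1 ≠ μ_2 (two-sample pooled-variance t-test, two-sided).
s_p² = [(16−1)·3² + (38−1)·4.19²]/(16+38−2) = 15.088
t = (13.3 − 12.7)/√[15.088·(1/16 + 1/38)] = 0.518
df = n₁ + n₂ − 2 = 52
Two-sided p-value ≈ 0.6064
Since p ≈ 0.6064 > α = 0.1, fail to reject H0; the data do not provide sufficient evidence against H0.

0.518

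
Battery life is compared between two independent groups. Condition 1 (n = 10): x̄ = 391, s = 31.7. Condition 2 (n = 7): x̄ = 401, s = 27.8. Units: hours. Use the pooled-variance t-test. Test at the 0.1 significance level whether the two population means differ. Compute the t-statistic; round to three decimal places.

-0.672

Let group 1 = condition 1, group 2 = condition 2. H0: μ_1 = μ_2; H1: μ_1 ≠ μ_2 (two-sample pooled-variance t-test, two-sided).
s_p² = [(10−1)·31.7² + (7−1)·27.8²]/(10+7−2) = 912.07
t = (391 − 401)/√[912.07·(1/10 + 1/7)] = -0.672
df = n₁ + n₂ − 2 = 15
Two-sided p-value ≈ 0.5119
Since p ≈ 0.5119 > α = 0.1, fail to reject H0; the data do not provide sufficient evidence against H0.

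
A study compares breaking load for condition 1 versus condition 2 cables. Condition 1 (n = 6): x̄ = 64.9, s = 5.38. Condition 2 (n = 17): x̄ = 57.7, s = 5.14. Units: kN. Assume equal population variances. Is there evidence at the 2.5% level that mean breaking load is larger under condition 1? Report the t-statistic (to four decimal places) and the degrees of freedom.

t = 2.9169, df = 21

Let group 1 = condition 1, group 2 = condition 2. H0: μ_1 = μ_2; H1: μ_1 > μ_2 (two-sample pooled-variance t-test, right-tailed).
s_p² = [(6−1)·5.38² + (17−1)·5.14²]/(6+17−2) = 27.0207
t = (64.9 − 57.7)/√[27.0207·(1/6 + 1/17)] = 2.9169
df = n₁ + n₂ − 2 = 21
p-value = P(T ≥ 2.9169) ≈ 0.004
Since p ≈ 0.004 < α = 0.025, reject H0; the evidence is statistically significant.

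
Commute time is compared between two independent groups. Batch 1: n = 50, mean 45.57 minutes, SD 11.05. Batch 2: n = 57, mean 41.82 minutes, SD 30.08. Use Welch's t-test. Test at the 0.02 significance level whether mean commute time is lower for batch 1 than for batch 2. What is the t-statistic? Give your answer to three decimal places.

0.876

Let group 1 = batch 1, group 2 = batch 2. H0: μ_1 = μ_2; H1: μ_1 < μ_2 (Welch's two-sample t-test, left-tailed).
t = (x̄_1 − x̄_2)/√(s_1²/n_1 + s_2²/n_2) = (45.57 − 41.82)/√(11.05²/50 + 30.08²/57) = 0.876
Welch–Satterthwaite df ≈ 72.59
p-value = P(T ≤ 0.876) ≈ 0.8081
Since p ≈ 0.8081 > α = 0.02, fail to reject H0; the data do not provide sufficient evidence against H0.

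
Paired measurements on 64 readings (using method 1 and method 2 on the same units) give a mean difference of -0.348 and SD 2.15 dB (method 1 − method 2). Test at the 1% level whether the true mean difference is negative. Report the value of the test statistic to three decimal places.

-1.295

H0: μ_d = 0; H1: μ_d < 0 (paired t-test on the differences, left-tailed).
t = d̄/(s_d/√n) = -0.348/(2.15/√64) = -1.295
df = n − 1 = 63
p-value = P(T ≤ -1.295) ≈ 0.1000
Since p ≈ 0.1000 > α = 0.01, fail to reject H0; the evidence is not statistically significant.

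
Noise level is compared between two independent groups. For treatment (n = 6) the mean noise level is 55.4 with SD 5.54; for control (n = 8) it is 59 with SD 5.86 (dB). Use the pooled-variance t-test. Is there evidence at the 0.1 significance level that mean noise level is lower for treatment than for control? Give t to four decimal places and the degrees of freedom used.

t = -1.1636, df = 12

Let group 1 = treatment, group 2 = control. H0: μ_1 = μ_2; H1: μ_1 < μ_2 (two-sample pooled-variance t-test, left-tailed).
s_p² = [(6−1)·5.54² + (8−1)·5.86²]/(6+8−2) = 32.8196
t = (55.4 − 59)/√[32.8196·(1/6 + 1/8)] = -1.1636
df = n₁ + n₂ − 2 = 12
p-value = P(T ≤ -1.1636) ≈ 0.134
Since p ≈ 0.134 > α = 0.1, fail to reject H0; the data do not provide sufficient evidence against H0.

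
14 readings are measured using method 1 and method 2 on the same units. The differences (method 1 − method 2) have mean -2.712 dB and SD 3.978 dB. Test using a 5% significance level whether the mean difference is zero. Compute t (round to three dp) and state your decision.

t = -2.551; reject H0

H0: μ_d = 0; H1: μ_d ≠ 0 (paired t-test on the differences, two-sided).
t = d̄/(s_d/√n) = -2.712/(3.978/√14) = -2.551
df = n − 1 = 13
Two-sided p-value ≈ 0.0242
Since p ≈ 0.0242 < α = 0.05, reject H0; the evidence is statistically significant.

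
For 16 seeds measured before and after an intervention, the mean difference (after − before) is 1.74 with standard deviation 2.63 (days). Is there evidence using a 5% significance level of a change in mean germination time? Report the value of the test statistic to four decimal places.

H0: μ_d = 0; H1: μ_d ≠ 0 (paired t-test on the differences, two-sided).
t = d̄/(s_d/√n) = 1.74/(2.63/√16) = 2.6464
df = n − 1 = 15
Two-sided p-value ≈ 0.018
Since p ≈ 0.018 < α = 0.05, reject H0; the evidence is statistically significant.

2.6464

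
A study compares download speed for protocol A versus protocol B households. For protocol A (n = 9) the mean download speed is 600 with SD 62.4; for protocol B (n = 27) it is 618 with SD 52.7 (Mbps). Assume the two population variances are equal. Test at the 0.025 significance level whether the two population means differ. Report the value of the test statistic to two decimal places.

Let group 1 = protocol A, group 2 = protocol B. H0: μ_1 = μ_2; H1: μ_1 ≠ μ_2 (two-sample pooled-variance t-test, two-sided).
s_p² = [(9−1)·62.4² + (27−1)·52.7²]/(9+27−2) = 3039.99
t = (600 − 618)/√[3039.99·(1/9 + 1/27)] = -0.85
df = n₁ + n₂ − 2 = 34
Two-sided p-value ≈ 0.4023
Since p ≈ 0.4023 > α = 0.025, fail to reject H0; the data do not provide sufficient evidence against H0.

-0.85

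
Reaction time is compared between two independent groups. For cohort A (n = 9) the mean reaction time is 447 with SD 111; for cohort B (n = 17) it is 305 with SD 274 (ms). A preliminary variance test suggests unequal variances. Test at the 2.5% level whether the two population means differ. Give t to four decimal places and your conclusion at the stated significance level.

Let group 1 = cohort A, group 2 = cohort B. H0: μ_1 = μ_2; H1: μ_1 ≠ μ_2 (Welch's two-sample t-test, two-sided).
t = (x̄_1 − x̄_2)/√(s_1²/n_1 + s_2²/n_2) = (447 − 305)/√(111²/9 + 274²/17) = 1.8669
Welch–Satterthwaite df ≈ 23.03
Two-sided p-value ≈ 0.0747
Since p ≈ 0.0747 > α = 0.025, fail to reject H0; the evidence is not statistically significant.

t = 1.8669; fail to reject H0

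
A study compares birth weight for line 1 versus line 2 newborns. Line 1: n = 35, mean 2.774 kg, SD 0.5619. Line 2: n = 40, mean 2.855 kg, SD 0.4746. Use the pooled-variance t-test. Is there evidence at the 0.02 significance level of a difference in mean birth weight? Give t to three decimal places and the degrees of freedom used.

Let group 1 = line 1, group 2 = line 2. H0: μ_1 = μ_2; H1: μ_1 ≠ μ_2 (two-sample pooled-variance t-test, two-sided).
s_p² = [(35−1)·0.5619² + (40−1)·0.4746²]/(35+40−2) = 0.26739
t = (2.774 − 2.855)/√[0.26739·(1/35 + 1/40)] = -0.677
df = n₁ + n₂ − 2 = 73
Two-sided p-value ≈ 0.5007
Since p ≈ 0.5007 > α = 0.02, fail to reject H0; the evidence is not statistically significant.

t = -0.677, df = 73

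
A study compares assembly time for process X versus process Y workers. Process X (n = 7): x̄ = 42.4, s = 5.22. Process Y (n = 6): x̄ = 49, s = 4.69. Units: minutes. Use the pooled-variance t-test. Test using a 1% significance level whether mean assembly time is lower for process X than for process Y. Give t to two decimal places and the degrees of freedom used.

t = -2.38, df = 11

Let group 1 = process X, group 2 = process Y. H0: μ_1 = μ_2; H1: μ_1 < μ_2 (two-sample pooled-variance t-test, left-tailed).
s_p² = [(7−1)·5.22² + (6−1)·4.69²]/(7+6−2) = 24.861
t = (42.4 − 49)/√[24.861·(1/7 + 1/6)] = -2.38
df = n₁ + n₂ − 2 = 11
p-value = P(T ≤ -2.38) ≈ 0.018
Since p ≈ 0.018 > α = 0.01, fail to reject H0; the evidence is not statistically significant.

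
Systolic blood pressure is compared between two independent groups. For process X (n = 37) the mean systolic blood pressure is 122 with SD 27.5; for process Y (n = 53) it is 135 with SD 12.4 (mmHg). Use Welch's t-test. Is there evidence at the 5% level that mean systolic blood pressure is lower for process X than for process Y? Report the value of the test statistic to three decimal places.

-2.691

Let group 1 = process X, group 2 = process Y. H0: μ_1 = μ_2; H1: μ_1 < μ_2 (Welch's two-sample t-test, left-tailed).
t = (x̄_1 − x̄_2)/√(s_1²/n_1 + s_2²/n_2) = (122 − 135)/√(27.5²/37 + 12.4²/53) = -2.691
Welch–Satterthwaite df ≈ 46.30
p-value = P(T ≤ -2.691) ≈ 0.0049
Since p ≈ 0.0049 < α = 0.05, reject H0; the data support H1.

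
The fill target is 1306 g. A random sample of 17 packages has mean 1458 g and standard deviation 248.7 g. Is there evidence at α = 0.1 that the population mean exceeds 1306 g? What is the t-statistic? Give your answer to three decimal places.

H0: μ = 1306; H1: μ > 1306 (one-sample t-test, right-tailed).
t = (x̄ − μ₀)/(s/√n) = (1458 − 1306)/(248.7/√17) = 2.520
df = n − 1 = 16
p-value = P(T ≥ 2.520) ≈ 0.011
Since p ≈ 0.011 < α = 0.1, reject H0; the data support H1.

2.520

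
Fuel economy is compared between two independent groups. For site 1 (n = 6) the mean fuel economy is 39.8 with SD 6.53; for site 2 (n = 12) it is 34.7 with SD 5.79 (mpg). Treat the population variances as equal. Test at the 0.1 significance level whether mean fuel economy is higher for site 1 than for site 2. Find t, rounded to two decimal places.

Let group 1 = site 1, group 2 = site 2. H0: μ_1 = μ_2; H1: μ_1 > μ_2 (two-sample pooled-variance t-test, right-tailed).
s_p² = [(6−1)·6.53² + (12−1)·5.79²]/(6+12−2) = 36.3731
t = (39.8 − 34.7)/√[36.3731·(1/6 + 1/12)] = 1.69
df = n₁ + n₂ − 2 = 16
p-value = P(T ≥ 1.69) ≈ 0.055
Since p ≈ 0.055 < α = 0.1, reject H0; the data support H1.

1.69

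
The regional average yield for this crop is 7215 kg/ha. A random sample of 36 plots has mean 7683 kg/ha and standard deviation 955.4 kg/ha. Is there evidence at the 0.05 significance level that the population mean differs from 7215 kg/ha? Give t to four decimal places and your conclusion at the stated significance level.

H0: μ = 7215; H1: μ ≠ 7215 (one-sample t-test, two-sided).
t = (x̄ − μ₀)/(s/√n) = (7683 − 7215)/(955.4/√36) = 2.9391
df = n − 1 = 35
Two-sided p-value ≈ 0.006
Since p ≈ 0.006 < α = 0.05, reject H0; the evidence is statistically significant.

t = 2.9391; reject H0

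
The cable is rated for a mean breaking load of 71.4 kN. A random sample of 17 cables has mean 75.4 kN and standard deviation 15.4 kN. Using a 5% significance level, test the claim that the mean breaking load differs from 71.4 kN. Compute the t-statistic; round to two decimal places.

H0: μ = 71.4; H1: μ ≠ 71.4 (one-sample t-test, two-sided).
t = (x̄ − μ₀)/(s/√n) = (75.4 − 71.4)/(15.4/√17) = 1.07
df = n − 1 = 16
Two-sided p-value ≈ 0.300
Since p ≈ 0.300 > α = 0.05, fail to reject H0; the data do not provide sufficient evidence against H0.

1.07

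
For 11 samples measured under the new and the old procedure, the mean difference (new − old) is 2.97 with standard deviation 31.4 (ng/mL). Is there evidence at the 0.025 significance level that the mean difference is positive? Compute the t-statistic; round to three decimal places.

H0: μ_d = 0; H1: μ_d > 0 (paired t-test on the differences, right-tailed).
t = d̄/(s_d/√n) = 2.97/(31.4/√11) = 0.314
df = n − 1 = 10
p-value = P(T ≥ 0.314) ≈ 0.380
Since p ≈ 0.380 > α = 0.025, fail to reject H0; the evidence is not statistically significant.

0.314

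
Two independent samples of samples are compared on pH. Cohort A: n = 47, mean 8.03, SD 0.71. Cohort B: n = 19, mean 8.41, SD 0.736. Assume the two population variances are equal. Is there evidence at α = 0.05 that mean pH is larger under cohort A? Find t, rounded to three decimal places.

-1.948

Let group 1 = cohort A, group 2 = cohort B. H0: μ_1 = μ_2; H1: μ_1 > μ_2 (two-sample pooled-variance t-test, right-tailed).
s_p² = [(47−1)·0.71² + (19−1)·0.736²]/(47+19−2) = 0.514674
t = (8.03 − 8.41)/√[0.514674·(1/47 + 1/19)] = -1.948
df = n₁ + n₂ − 2 = 64
p-value = P(T ≥ -1.948) ≈ 0.972
Since p ≈ 0.972 > α = 0.05, fail to reject H0; the evidence is not statistically significant.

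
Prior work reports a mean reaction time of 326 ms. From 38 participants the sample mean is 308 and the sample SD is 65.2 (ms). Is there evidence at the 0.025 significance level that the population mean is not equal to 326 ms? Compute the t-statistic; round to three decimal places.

H0: μ = 326; H1: μ ≠ 326 (one-sample t-test, two-sided).
t = (x̄ − μ₀)/(s/√n) = (308 − 326)/(65.2/√38) = -1.702
df = n − 1 = 37
Two-sided p-value ≈ 0.097
Since p ≈ 0.097 > α = 0.025, fail to reject H0; the data do not provide sufficient evidence against H0.

-1.702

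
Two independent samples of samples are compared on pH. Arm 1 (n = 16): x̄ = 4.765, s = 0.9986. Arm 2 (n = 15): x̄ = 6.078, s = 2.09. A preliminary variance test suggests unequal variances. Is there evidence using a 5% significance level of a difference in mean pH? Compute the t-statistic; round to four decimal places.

Let group 1 = arm 1, group 2 = arm 2. H0: μ_1 = μ_2; H1: μ_1 ≠ μ_2 (Welch's two-sample t-test, two-sided).
t = (x̄_1 − x̄_2)/√(s_1²/n_1 + s_2²/n_2) = (4.765 − 6.078)/√(0.9986²/16 + 2.09²/15) = -2.2083
Welch–Satterthwaite df ≈ 19.79
Two-sided p-value ≈ 0.039
Since p ≈ 0.039 < α = 0.05, reject H0; the evidence is statistically significant.

-2.2083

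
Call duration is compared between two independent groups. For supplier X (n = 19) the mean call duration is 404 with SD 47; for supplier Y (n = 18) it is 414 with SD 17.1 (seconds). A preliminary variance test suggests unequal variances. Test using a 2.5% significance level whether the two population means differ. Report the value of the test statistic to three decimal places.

Let group 1 = supplier X, group 2 = supplier Y. H0: μ_1 = μ_2; H1: μ_1 ≠ μ_2 (Welch's two-sample t-test, two-sided).
t = (x̄_1 − x̄_2)/√(s_1²/n_1 + s_2²/n_2) = (404 − 414)/√(47²/19 + 17.1²/18) = -0.869
Welch–Satterthwaite df ≈ 22.91
Two-sided p-value ≈ 0.3940
Since p ≈ 0.3940 > α = 0.025, fail to reject H0; the evidence is not statistically significant.

-0.869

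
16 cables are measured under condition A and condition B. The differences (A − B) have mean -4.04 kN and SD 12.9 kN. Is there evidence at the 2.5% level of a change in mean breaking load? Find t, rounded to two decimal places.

-1.25

H0: μ_d = 0; H1: μ_d ≠ 0 (paired t-test on the differences, two-sided).
t = d̄/(s_d/√n) = -4.04/(12.9/√16) = -1.25
df = n − 1 = 15
Two-sided p-value ≈ 0.2295
Since p ≈ 0.2295 > α = 0.025, fail to reject H0; the evidence is not statistically significant.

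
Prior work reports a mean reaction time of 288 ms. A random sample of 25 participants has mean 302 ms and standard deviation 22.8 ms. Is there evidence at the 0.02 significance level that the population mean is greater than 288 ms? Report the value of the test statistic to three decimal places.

3.070

H0: μ = 288; H1: μ > 288 (one-sample t-test, right-tailed).
t = (x̄ − μ₀)/(s/√n) = (302 − 288)/(22.8/√25) = 3.070
df = n − 1 = 24
p-value = P(T ≥ 3.070) ≈ 0.003
Since p ≈ 0.003 < α = 0.02, reject H0; the evidence is statistically significant.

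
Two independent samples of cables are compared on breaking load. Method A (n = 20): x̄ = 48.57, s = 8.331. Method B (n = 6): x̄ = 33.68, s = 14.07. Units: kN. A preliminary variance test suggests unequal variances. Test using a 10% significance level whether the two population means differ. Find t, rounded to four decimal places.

Let group 1 = method A, group 2 = method B. H0: μ_1 = μ_2; H1: μ_1 ≠ μ_2 (Welch's two-sample t-test, two-sided).
t = (x̄_1 − x̄_2)/√(s_1²/n_1 + s_2²/n_2) = (48.57 − 33.68)/√(8.331²/20 + 14.07²/6) = 2.4658
Welch–Satterthwaite df ≈ 6.09
Two-sided p-value ≈ 0.048
Since p ≈ 0.048 < α = 0.1, reject H0; the evidence is statistically significant.

2.4658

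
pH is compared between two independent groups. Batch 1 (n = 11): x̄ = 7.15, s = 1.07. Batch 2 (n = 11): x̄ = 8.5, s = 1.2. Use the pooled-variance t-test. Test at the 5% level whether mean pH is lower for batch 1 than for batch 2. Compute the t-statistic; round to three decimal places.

Let group 1 = batch 1, group 2 = batch 2. H0: μ_1 = μ_2; H1: μ_1 < μ_2 (two-sample pooled-variance t-test, left-tailed).
s_p² = [(11−1)·1.07² + (11−1)·1.2²]/(11+11−2) = 1.29245
t = (7.15 − 8.5)/√[1.29245·(1/11 + 1/11)] = -2.785
df = n₁ + n₂ − 2 = 20
p-value = P(T ≤ -2.785) ≈ 0.0057
Since p ≈ 0.0057 < α = 0.05, reject H0; the data support H1.

-2.785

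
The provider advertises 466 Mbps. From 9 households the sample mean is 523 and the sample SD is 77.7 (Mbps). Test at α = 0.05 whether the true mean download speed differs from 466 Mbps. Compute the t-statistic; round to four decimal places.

H0: μ = 466; H1: μ ≠ 466 (one-sample t-test, two-sided).
t = (x̄ − μ₀)/(s/√n) = (523 − 466)/(77.7/√9) = 2.2008
df = n − 1 = 8
Two-sided p-value ≈ 0.059
Since p ≈ 0.059 > α = 0.05, fail to reject H0; the data do not provide sufficient evidence against H0.

2.2008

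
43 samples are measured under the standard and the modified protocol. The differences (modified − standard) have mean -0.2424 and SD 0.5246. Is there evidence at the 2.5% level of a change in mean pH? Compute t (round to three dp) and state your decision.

t = -3.030; reject H0

H0: μ_d = 0; H1: μ_d ≠ 0 (paired t-test on the differences, two-sided).
t = d̄/(s_d/√n) = -0.2424/(0.5246/√43) = -3.030
df = n − 1 = 42
Two-sided p-value ≈ 0.0042
Since p ≈ 0.0042 < α = 0.025, reject H0; the evidence is statistically significant.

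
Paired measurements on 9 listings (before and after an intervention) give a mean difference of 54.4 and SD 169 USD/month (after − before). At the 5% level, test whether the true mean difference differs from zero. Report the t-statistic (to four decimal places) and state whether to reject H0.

t = 0.9657; fail to reject H0

H0: μ_d = 0; H1: μ_d ≠ 0 (paired t-test on the differences, two-sided).
t = d̄/(s_d/√n) = 54.4/(169/√9) = 0.9657
df = n − 1 = 8
Two-sided p-value ≈ 0.3625
Since p ≈ 0.3625 > α = 0.05, fail to reject H0; the evidence is not statistically significant.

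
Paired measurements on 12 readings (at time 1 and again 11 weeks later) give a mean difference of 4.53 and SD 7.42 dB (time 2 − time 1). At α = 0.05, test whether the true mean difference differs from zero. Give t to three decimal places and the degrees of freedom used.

H0: μ_d = 0; H1: μ_d ≠ 0 (paired t-test on the differences, two-sided).
t = d̄/(s_d/√n) = 4.53/(7.42/√12) = 2.115
df = n − 1 = 11
Two-sided p-value ≈ 0.0581
Since p ≈ 0.0581 > α = 0.05, fail to reject H0; the data do not provide sufficient evidence against H0.

t = 2.115, df = 11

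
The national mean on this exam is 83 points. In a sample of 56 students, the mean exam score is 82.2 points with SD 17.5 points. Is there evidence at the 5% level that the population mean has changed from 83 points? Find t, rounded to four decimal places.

-0.3421

H0: μ = 83; H1: μ ≠ 83 (one-sample t-test, two-sided).
t = (x̄ − μ₀)/(s/√n) = (82.2 − 83)/(17.5/√56) = -0.3421
df = n − 1 = 55
Two-sided p-value ≈ 0.7336
Since p ≈ 0.7336 > α = 0.05, fail to reject H0; the data do not provide sufficient evidence against H0.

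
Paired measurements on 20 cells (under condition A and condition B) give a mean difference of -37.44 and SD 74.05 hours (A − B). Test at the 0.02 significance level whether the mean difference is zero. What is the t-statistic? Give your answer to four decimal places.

H0: μ_d = 0; H1: μ_d ≠ 0 (paired t-test on the differences, two-sided).
t = d̄/(s_d/√n) = -37.44/(74.05/√20) = -2.2611
df = n − 1 = 19
Two-sided p-value ≈ 0.0357
Since p ≈ 0.0357 > α = 0.02, fail to reject H0; the data do not provide sufficient evidence against H0.

-2.2611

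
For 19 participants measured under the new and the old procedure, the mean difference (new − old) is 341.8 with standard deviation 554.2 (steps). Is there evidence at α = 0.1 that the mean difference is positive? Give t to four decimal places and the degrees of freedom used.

t = 2.6883, df = 18

H0: μ_d = 0; H1: μ_d > 0 (paired t-test on the differences, right-tailed).
t = d̄/(s_d/√n) = 341.8/(554.2/√19) = 2.6883
df = n − 1 = 18
p-value = P(T ≥ 2.6883) ≈ 0.0075
Since p ≈ 0.0075 < α = 0.1, reject H0; the evidence is statistically significant.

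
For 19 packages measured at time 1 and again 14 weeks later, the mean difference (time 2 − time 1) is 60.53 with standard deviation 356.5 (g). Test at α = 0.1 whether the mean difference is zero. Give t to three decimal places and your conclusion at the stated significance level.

H0: μ_d = 0; H1: μ_d ≠ 0 (paired t-test on the differences, two-sided).
t = d̄/(s_d/√n) = 60.53/(356.5/√19) = 0.740
df = n − 1 = 18
Two-sided p-value ≈ 0.4688
Since p ≈ 0.4688 > α = 0.1, fail to reject H0; the data do not provide sufficient evidence against H0.

t = 0.740; fail to reject H0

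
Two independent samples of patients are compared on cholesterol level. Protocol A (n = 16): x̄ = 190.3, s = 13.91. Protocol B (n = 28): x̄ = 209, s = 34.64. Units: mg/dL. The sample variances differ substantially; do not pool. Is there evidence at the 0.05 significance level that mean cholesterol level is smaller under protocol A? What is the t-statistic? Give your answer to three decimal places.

Let group 1 = protocol A, group 2 = protocol B. H0: μ_1 = μ_2; H1: μ_1 < μ_2 (Welch's two-sample t-test, left-tailed).
t = (x̄_1 − x̄_2)/√(s_1²/n_1 + s_2²/n_2) = (190.3 − 209)/√(13.91²/16 + 34.64²/28) = -2.523
Welch–Satterthwaite df ≈ 38.82
p-value = P(T ≤ -2.523) ≈ 0.008
Since p ≈ 0.008 < α = 0.05, reject H0; the evidence is statistically significant.

-2.523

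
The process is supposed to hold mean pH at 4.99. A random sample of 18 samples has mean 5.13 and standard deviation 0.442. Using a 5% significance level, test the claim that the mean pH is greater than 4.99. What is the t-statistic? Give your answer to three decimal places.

1.344

H0: μ = 4.99; H1: μ > 4.99 (one-sample t-test, right-tailed).
t = (x̄ − μ₀)/(s/√n) = (5.13 − 4.99)/(0.442/√18) = 1.344
df = n − 1 = 17
p-value = P(T ≥ 1.344) ≈ 0.0983
Since p ≈ 0.0983 > α = 0.05, fail to reject H0; the evidence is not statistically significant.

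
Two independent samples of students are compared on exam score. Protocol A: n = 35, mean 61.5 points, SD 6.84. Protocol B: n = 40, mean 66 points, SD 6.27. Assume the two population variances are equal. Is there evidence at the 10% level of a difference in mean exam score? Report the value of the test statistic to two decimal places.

-2.97

Let group 1 = protocol A, group 2 = protocol B. H0: μ_1 = μ_2; H1: μ_1 ≠ μ_2 (two-sample pooled-variance t-test, two-sided).
s_p² = [(35−1)·6.84² + (40−1)·6.27²]/(35+40−2) = 42.7933
t = (61.5 − 66)/√[42.7933·(1/35 + 1/40)] = -2.97
df = n₁ + n₂ − 2 = 73
Two-sided p-value ≈ 0.0040
Since p ≈ 0.0040 < α = 0.1, reject H0; the data support H1.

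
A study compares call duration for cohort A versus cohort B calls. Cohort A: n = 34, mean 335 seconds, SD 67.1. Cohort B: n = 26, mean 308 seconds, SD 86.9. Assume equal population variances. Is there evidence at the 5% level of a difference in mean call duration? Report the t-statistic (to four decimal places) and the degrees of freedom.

t = 1.3589, df = 58

Let group 1 = cohort A, group 2 = cohort B. H0: μ_1 = μ_2; H1: μ_1 ≠ μ_2 (two-sample pooled-variance t-test, two-sided).
s_p² = [(34−1)·67.1² + (26−1)·86.9²]/(34+26−2) = 5816.72
t = (335 − 308)/√[5816.72·(1/34 + 1/26)] = 1.3589
df = n₁ + n₂ − 2 = 58
Two-sided p-value ≈ 0.179
Since p ≈ 0.179 > α = 0.05, fail to reject H0; the data do not provide sufficient evidence against H0.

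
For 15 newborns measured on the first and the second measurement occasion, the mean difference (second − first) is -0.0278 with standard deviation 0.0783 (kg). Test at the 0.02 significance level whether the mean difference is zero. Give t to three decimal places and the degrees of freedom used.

H0: μ_d = 0; H1: μ_d ≠ 0 (paired t-test on the differences, two-sided).
t = d̄/(s_d/√n) = -0.0278/(0.0783/√15) = -1.375
df = n − 1 = 14
Two-sided p-value ≈ 0.1907
Since p ≈ 0.1907 > α = 0.02, fail to reject H0; the evidence is not statistically significant.

t = -1.375, df = 14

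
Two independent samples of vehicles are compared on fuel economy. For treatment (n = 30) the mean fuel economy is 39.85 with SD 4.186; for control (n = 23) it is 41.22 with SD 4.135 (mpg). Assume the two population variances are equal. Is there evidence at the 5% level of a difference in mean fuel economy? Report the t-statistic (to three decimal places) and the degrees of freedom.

t = -1.187, df = 51

Let group 1 = treatment, group 2 = control. H0: μ_1 = μ_2; H1: μ_1 ≠ μ_2 (two-sample pooled-variance t-test, two-sided).
s_p² = [(30−1)·4.186² + (23−1)·4.135²]/(30+23−2) = 17.3395
t = (39.85 − 41.22)/√[17.3395·(1/30 + 1/23)] = -1.187
df = n₁ + n₂ − 2 = 51
Two-sided p-value ≈ 0.241
Since p ≈ 0.241 > α = 0.05, fail to reject H0; the evidence is not statistically significant.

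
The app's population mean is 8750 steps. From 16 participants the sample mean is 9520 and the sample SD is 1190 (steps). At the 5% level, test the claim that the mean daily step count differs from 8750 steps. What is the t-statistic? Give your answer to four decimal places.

2.5882

H0: μ = 8750; H1: μ ≠ 8750 (one-sample t-test, two-sided).
t = (x̄ − μ₀)/(s/√n) = (9520 − 8750)/(1190/√16) = 2.5882
df = n − 1 = 15
Two-sided p-value ≈ 0.021
Since p ≈ 0.021 < α = 0.05, reject H0; the data support H1.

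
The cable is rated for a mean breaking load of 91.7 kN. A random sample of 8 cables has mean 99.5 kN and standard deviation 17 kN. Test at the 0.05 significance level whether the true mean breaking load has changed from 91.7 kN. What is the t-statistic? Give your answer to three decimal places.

1.298

H0: μ = 91.7; H1: μ ≠ 91.7 (one-sample t-test, two-sided).
t = (x̄ − μ₀)/(s/√n) = (99.5 − 91.7)/(17/√8) = 1.298
df = n − 1 = 7
Two-sided p-value ≈ 0.235
Since p ≈ 0.235 > α = 0.05, fail to reject H0; the data do not provide sufficient evidence against H0.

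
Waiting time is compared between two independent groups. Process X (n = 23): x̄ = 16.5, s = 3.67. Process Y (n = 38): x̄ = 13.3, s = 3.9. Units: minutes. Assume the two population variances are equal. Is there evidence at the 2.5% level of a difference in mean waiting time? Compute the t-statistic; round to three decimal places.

3.174

Let group 1 = process X, group 2 = process Y. H0: μ_1 = μ_2; H1: μ_1 ≠ μ_2 (two-sample pooled-variance t-test, two-sided).
s_p² = [(23−1)·3.67² + (38−1)·3.9²]/(23+38−2) = 14.5608
t = (16.5 − 13.3)/√[14.5608·(1/23 + 1/38)] = 3.174
df = n₁ + n₂ − 2 = 59
Two-sided p-value ≈ 0.002
Since p ≈ 0.002 < α = 0.025, reject H0; the data support H1.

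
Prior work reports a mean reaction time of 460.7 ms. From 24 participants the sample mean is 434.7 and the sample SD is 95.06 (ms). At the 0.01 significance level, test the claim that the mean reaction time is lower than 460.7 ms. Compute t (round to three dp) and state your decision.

t = -1.340; fail to reject H0

H0: μ = 460.7; H1: μ < 460.7 (one-sample t-test, left-tailed).
t = (x̄ − μ₀)/(s/√n) = (434.7 − 460.7)/(95.06/√24) = -1.340
df = n − 1 = 23
p-value = P(T ≤ -1.340) ≈ 0.097
Since p ≈ 0.097 > α = 0.01, fail to reject H0; the data do not provide sufficient evidence against H0.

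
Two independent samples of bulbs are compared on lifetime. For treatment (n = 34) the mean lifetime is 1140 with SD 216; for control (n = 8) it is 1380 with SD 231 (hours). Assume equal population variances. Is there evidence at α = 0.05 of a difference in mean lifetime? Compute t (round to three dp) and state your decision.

Let group 1 = treatment, group 2 = control. H0: μ_1 = μ_2; H1: μ_1 ≠ μ_2 (two-sample pooled-variance t-test, two-sided).
s_p² = [(34−1)·216² + (8−1)·231²]/(34+8−2) = 47829.4
t = (1140 − 1380)/√[47829.4·(1/34 + 1/8)] = -2.793
df = n₁ + n₂ − 2 = 40
Two-sided p-value ≈ 0.0080
Since p ≈ 0.0080 < α = 0.05, reject H0; the evidence is statistically significant.

t = -2.793; reject H0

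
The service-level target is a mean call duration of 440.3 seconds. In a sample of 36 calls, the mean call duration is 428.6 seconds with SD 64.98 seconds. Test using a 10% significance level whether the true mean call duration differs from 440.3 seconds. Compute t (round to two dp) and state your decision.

t = -1.08; fail to reject H0

H0: μ = 440.3; H1: μ ≠ 440.3 (one-sample t-test, two-sided).
t = (x̄ − μ₀)/(s/√n) = (428.6 − 440.3)/(64.98/√36) = -1.08
df = n − 1 = 35
Two-sided p-value ≈ 0.2874
Since p ≈ 0.2874 > α = 0.1, fail to reject H0; the evidence is not statistically significant.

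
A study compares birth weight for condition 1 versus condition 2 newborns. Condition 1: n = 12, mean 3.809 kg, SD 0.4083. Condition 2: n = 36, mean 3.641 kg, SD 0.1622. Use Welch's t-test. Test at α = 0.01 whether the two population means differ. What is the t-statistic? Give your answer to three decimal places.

Let group 1 = condition 1, group 2 = condition 2. H0: μ_1 = μ_2; H1: μ_1 ≠ μ_2 (Welch's two-sample t-test, two-sided).
t = (x̄_1 − x̄_2)/√(s_1²/n_1 + s_2²/n_2) = (3.809 − 3.641)/√(0.4083²/12 + 0.1622²/36) = 1.389
Welch–Satterthwaite df ≈ 12.18
Two-sided p-value ≈ 0.190
Since p ≈ 0.190 > α = 0.01, fail to reject H0; the data do not provide sufficient evidence against H0.

1.389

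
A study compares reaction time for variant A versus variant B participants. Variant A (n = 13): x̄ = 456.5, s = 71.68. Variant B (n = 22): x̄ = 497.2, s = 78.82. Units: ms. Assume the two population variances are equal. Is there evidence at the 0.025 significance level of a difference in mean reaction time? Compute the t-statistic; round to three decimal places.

-1.525

Let group 1 = variant A, group 2 = variant B. H0: μ_1 = μ_2; H1: μ_1 ≠ μ_2 (two-sample pooled-variance t-test, two-sided).
s_p² = [(13−1)·71.68² + (22−1)·78.82²]/(13+22−2) = 5821.84
t = (456.5 − 497.2)/√[5821.84·(1/13 + 1/22)] = -1.525
df = n₁ + n₂ − 2 = 33
Two-sided p-value ≈ 0.137
Since p ≈ 0.137 > α = 0.025, fail to reject H0; the data do not provide sufficient evidence against H0.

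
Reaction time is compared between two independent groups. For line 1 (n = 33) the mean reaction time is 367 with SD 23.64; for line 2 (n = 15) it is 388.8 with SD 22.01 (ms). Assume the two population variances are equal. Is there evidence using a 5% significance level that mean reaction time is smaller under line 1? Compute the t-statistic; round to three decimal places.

-3.023

Let group 1 = line 1, group 2 = line 2. H0: μ_1 = μ_2; H1: μ_1 < μ_2 (two-sample pooled-variance t-test, left-tailed).
s_p² = [(33−1)·23.64² + (15−1)·22.01²]/(33+15−2) = 536.203
t = (367 − 388.8)/√[536.203·(1/33 + 1/15)] = -3.023
df = n₁ + n₂ − 2 = 46
p-value = P(T ≤ -3.023) ≈ 0.0020
Since p ≈ 0.0020 < α = 0.05, reject H0; the evidence is statistically significant.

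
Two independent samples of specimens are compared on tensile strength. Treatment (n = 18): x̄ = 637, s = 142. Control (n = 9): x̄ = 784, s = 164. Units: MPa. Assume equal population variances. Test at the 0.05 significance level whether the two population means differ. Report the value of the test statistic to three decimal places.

-2.410

Let group 1 = treatment, group 2 = control. H0: μ_1 = μ_2; H1: μ_1 ≠ μ_2 (two-sample pooled-variance t-test, two-sided).
s_p² = [(18−1)·142² + (9−1)·164²]/(18+9−2) = 22318.2
t = (637 − 784)/√[22318.2·(1/18 + 1/9)] = -2.410
df = n₁ + n₂ − 2 = 25
Two-sided p-value ≈ 0.0236
Since p ≈ 0.0236 < α = 0.05, reject H0; the data support H1.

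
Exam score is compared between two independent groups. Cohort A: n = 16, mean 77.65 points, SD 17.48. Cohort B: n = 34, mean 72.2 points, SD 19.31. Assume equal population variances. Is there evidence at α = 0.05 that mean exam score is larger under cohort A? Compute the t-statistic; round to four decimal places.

Let group 1 = cohort A, group 2 = cohort B. H0: μ_1 = μ_2; H1: μ_1 > μ_2 (two-sample pooled-variance t-test, right-tailed).
s_p² = [(16−1)·17.48² + (34−1)·19.31²]/(16+34−2) = 351.837
t = (77.65 − 72.2)/√[351.837·(1/16 + 1/34)] = 0.9584
df = n₁ + n₂ − 2 = 48
p-value = P(T ≥ 0.9584) ≈ 0.1713
Since p ≈ 0.1713 > α = 0.05, fail to reject H0; the evidence is not statistically significant.

0.9584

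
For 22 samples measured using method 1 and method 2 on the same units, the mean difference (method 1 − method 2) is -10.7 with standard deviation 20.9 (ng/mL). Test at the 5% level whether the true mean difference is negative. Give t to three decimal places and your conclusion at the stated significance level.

H0: μ_d = 0; H1: μ_d < 0 (paired t-test on the differences, left-tailed).
t = d̄/(s_d/√n) = -10.7/(20.9/√22) = -2.401
df = n − 1 = 21
p-value = P(T ≤ -2.401) ≈ 0.0128
Since p ≈ 0.0128 < α = 0.05, reject H0; the evidence is statistically significant.

t = -2.401; reject H0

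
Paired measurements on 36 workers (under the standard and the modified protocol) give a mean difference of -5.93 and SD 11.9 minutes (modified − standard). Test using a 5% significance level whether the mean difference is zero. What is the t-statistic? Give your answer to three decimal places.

H0: μ_d = 0; H1: μ_d ≠ 0 (paired t-test on the differences, two-sided).
t = d̄/(s_d/√n) = -5.93/(11.9/√36) = -2.990
df = n − 1 = 35
Two-sided p-value ≈ 0.0051
Since p ≈ 0.0051 < α = 0.05, reject H0; the evidence is statistically significant.

-2.990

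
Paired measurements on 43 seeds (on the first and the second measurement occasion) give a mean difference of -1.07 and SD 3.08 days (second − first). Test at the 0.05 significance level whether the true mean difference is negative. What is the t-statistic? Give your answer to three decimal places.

-2.278

H0: μ_d = 0; H1: μ_d < 0 (paired t-test on the differences, left-tailed).
t = d̄/(s_d/√n) = -1.07/(3.08/√43) = -2.278
df = n − 1 = 42
p-value = P(T ≤ -2.278) ≈ 0.014
Since p ≈ 0.014 < α = 0.05, reject H0; the data support H1.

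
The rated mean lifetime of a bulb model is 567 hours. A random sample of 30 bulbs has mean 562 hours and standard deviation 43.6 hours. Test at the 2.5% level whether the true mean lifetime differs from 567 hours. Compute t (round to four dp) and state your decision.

t = -0.6281; fail to reject H0

H0: μ = 567; H1: μ ≠ 567 (one-sample t-test, two-sided).
t = (x̄ − μ₀)/(s/√n) = (562 − 567)/(43.6/√30) = -0.6281
df = n − 1 = 29
Two-sided p-value ≈ 0.5348
Since p ≈ 0.5348 > α = 0.025, fail to reject H0; the evidence is not statistically significant.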